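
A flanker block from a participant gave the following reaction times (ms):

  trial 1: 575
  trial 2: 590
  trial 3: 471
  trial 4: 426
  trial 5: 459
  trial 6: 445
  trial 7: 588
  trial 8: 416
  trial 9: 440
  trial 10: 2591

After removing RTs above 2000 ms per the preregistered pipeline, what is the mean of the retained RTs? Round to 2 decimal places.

490.00 ms

Excluded: 2591
Retained (n=9): Σ = 4410
Mean = 4410/9 = 490.0000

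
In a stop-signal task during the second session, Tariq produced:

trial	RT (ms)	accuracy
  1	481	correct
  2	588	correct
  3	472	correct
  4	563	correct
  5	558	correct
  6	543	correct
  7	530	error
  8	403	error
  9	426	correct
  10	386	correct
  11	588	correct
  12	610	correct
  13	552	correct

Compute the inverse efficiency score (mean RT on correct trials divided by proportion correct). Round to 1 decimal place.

Correct trials (n=11): 481, 588, 472, 563, 558, 543, 426, 386, 588, 610, 552
Mean correct RT = 5767/11 = 524.2727 ms
Proportion correct = 11/13
IES = 524.2727 / (11/13) = 619.595 ms

619.6 ms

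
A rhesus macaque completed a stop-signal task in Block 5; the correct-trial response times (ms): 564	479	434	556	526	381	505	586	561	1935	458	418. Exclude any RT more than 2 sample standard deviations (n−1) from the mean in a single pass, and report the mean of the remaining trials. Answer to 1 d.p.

n = 12, ΣRT = 7403, M = 616.917
Σ(x−M)² = 1941686.92; s = √(1941686.92/11) = 420.139
Cutoffs: 616.917 ± 2·420.139 → [-223.4, 1457.2]
Outside: 1935 → excluded.
Retained (n=11): Σ = 5468, mean = 5468/11 = 497.091

497.1 ms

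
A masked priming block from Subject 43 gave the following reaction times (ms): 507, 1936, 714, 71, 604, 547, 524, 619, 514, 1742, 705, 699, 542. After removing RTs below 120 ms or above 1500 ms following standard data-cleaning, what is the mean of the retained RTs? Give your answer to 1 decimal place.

Excluded: 71, 1742, 1936
Retained (n=10): Σ = 5975
Mean = 5975/10 = 597.5000

597.5 ms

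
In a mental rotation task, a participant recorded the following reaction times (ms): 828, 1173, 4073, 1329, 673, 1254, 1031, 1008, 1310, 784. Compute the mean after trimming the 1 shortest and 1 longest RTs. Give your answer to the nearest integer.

Sorted: 673, 784, 828, 1008, 1031, 1173, 1254, 1310, 1329, 4073
Drop lowest 1 (673) and highest 1 (4073)
Remaining (n=8): Σ = 8717, mean = 8717/8 = 1089.625

1090 ms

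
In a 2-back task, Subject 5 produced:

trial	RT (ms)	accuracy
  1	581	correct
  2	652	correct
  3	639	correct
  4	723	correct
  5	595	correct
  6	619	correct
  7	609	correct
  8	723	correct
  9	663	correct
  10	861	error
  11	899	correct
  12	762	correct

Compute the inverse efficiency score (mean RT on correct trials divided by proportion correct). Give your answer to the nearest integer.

Correct trials (n=11): 581, 652, 639, 723, 595, 619, 609, 723, 663, 899, 762
Mean correct RT = 7465/11 = 678.6364 ms
Proportion correct = 11/12
IES = 678.6364 / (11/12) = 740.331 ms

740 ms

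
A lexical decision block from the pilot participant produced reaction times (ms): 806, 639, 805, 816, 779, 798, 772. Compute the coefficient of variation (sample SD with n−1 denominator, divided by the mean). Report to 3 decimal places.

0.079

n = 7, Σ = 5415, M = 773.5714
Σ(x−M)² = 22577.714; s = √(22577.714/6) = 61.3429
CV = 61.3429 / 773.5714 = 0.07930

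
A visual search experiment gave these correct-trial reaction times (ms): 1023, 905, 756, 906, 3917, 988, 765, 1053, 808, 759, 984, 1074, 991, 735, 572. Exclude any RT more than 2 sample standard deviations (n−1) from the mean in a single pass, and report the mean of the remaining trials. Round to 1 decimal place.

n = 15, ΣRT = 16236, M = 1082.400
Σ(x−M)² = 8897313.60; s = √(8897313.60/14) = 797.197
Cutoffs: 1082.400 ± 2·797.197 → [-512.0, 2676.8]
Outside: 3917 → excluded.
Retained (n=14): Σ = 12319, mean = 12319/14 = 879.929

879.9 ms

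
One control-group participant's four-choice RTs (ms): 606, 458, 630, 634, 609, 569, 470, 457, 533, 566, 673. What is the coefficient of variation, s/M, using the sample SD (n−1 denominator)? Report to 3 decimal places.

0.134

n = 11, Σ = 6205, M = 564.0909
Σ(x−M)² = 57436.909; s = √(57436.909/10) = 75.7871
CV = 75.7871 / 564.0909 = 0.13435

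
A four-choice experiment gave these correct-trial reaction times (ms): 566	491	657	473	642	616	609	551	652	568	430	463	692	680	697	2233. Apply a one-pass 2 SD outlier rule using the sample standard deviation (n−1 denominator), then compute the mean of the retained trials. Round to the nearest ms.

n = 16, ΣRT = 11020, M = 688.750
Σ(x−M)² = 2653251.00; s = √(2653251.00/15) = 420.575
Cutoffs: 688.750 ± 2·420.575 → [-152.4, 1529.9]
Outside: 2233 → excluded.
Retained (n=15): Σ = 8787, mean = 8787/15 = 585.800

586 ms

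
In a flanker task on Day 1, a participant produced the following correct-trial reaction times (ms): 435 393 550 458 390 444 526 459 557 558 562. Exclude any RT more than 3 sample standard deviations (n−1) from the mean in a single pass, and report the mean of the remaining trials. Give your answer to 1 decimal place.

n = 11, ΣRT = 5332, M = 484.727
Σ(x−M)² = 45422.18; s = √(45422.18/10) = 67.396
Cutoffs: 484.727 ± 3·67.396 → [282.5, 686.9]
No RTs fall outside the cutoffs; all 11 retained. Mean = 5332/11 = 484.727

484.7 ms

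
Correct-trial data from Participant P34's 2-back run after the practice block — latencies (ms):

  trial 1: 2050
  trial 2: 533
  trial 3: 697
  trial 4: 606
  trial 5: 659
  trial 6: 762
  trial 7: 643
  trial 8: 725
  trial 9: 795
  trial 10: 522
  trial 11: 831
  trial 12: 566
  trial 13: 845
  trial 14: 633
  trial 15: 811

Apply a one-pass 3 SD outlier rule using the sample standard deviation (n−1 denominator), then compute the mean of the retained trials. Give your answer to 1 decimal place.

687.7 ms

n = 15, ΣRT = 11678, M = 778.533
Σ(x−M)² = 1889781.73; s = √(1889781.73/14) = 367.402
Cutoffs: 778.533 ± 3·367.402 → [-323.7, 1880.7]
Outside: 2050 → excluded.
Retained (n=14): Σ = 9628, mean = 9628/14 = 687.714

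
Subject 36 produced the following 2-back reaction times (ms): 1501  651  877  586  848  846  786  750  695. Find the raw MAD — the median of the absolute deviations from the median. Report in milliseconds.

Sorted: 586, 651, 695, 750, 786, 846, 848, 877, 1501 → median = 786
|x − 786|: 715, 135, 91, 200, 62, 60, 0, 36, 91
Sorted deviations: 0, 36, 60, 62, 91, 91, 135, 200, 715 → MAD = 91

91 ms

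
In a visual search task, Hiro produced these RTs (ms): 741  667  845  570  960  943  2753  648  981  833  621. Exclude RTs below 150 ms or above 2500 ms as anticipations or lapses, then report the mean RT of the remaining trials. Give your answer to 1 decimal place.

780.9 ms

Excluded: 2753
Retained (n=10): Σ = 7809
Mean = 7809/10 = 780.9000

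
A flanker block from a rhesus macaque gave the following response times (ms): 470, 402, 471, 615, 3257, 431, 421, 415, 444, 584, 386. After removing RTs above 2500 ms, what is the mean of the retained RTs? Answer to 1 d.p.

463.9 ms

Excluded: 3257
Retained (n=10): Σ = 4639
Mean = 4639/10 = 463.9000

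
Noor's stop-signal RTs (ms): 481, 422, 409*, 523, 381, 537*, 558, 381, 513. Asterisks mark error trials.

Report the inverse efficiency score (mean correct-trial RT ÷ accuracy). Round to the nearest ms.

Correct trials (n=7): 481, 422, 523, 381, 558, 381, 513
Mean correct RT = 3259/7 = 465.5714 ms
Proportion correct = 7/9
IES = 465.5714 / (7/9) = 598.592 ms

599 ms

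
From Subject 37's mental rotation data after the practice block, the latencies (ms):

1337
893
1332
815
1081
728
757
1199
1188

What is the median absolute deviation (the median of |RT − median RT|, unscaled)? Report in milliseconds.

Sorted: 728, 757, 815, 893, 1081, 1188, 1199, 1332, 1337 → median = 1081
|x − 1081|: 256, 188, 251, 266, 0, 353, 324, 118, 107
Sorted deviations: 0, 107, 118, 188, 251, 256, 266, 324, 353 → MAD = 251

251 ms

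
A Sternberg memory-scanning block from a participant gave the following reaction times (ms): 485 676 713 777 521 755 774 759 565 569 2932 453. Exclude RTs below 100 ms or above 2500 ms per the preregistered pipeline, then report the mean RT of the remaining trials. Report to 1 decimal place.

640.6 ms

Excluded: 2932
Retained (n=11): Σ = 7047
Mean = 7047/11 = 640.6364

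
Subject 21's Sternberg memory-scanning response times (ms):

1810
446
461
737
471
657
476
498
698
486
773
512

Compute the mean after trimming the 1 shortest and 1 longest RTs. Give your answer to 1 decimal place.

Sorted: 446, 461, 471, 476, 486, 498, 512, 657, 698, 737, 773, 1810
Drop lowest 1 (446) and highest 1 (1810)
Remaining (n=10): Σ = 5769, mean = 5769/10 = 576.900

576.9 ms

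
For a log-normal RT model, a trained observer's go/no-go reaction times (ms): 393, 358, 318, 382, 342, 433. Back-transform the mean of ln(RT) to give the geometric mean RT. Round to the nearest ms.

ln(RT): 5.9738, 5.8805, 5.7621, 5.9454, 5.8348, 6.0707
Mean ln(RT) = 35.4674/6 = 5.91123
Geometric mean = exp(5.91123) = 369.16 ms

369 ms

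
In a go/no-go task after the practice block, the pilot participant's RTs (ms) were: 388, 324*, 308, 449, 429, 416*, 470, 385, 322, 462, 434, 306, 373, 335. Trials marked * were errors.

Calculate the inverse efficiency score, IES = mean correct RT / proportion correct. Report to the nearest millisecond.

Correct trials (n=12): 388, 308, 449, 429, 470, 385, 322, 462, 434, 306, 373, 335
Mean correct RT = 4661/12 = 388.4167 ms
Proportion correct = 12/14
IES = 388.4167 / (12/14) = 453.153 ms

453 ms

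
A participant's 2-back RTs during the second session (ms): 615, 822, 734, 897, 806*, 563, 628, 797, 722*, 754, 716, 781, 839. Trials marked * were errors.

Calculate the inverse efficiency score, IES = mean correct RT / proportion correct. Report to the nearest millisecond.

875 ms

Correct trials (n=11): 615, 822, 734, 897, 563, 628, 797, 754, 716, 781, 839
Mean correct RT = 8146/11 = 740.5455 ms
Proportion correct = 11/13
IES = 740.5455 / (11/13) = 875.190 ms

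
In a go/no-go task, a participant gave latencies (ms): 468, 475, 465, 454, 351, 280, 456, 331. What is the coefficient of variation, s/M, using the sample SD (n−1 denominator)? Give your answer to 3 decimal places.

n = 8, Σ = 3280, M = 410.0000
Σ(x−M)² = 41288.000; s = √(41288.000/7) = 76.8003
CV = 76.8003 / 410.0000 = 0.18732

0.187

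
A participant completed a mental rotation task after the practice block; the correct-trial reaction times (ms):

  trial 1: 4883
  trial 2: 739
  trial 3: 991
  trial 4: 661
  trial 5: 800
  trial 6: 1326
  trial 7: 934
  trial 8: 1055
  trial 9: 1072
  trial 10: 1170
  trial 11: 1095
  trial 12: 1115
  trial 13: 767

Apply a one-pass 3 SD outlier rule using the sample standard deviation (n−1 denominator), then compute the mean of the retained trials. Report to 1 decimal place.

977.1 ms

n = 13, ΣRT = 16608, M = 1277.538
Σ(x−M)² = 14523733.23; s = √(14523733.23/12) = 1100.141
Cutoffs: 1277.538 ± 3·1100.141 → [-2022.9, 4578.0]
Outside: 4883 → excluded.
Retained (n=12): Σ = 11725, mean = 11725/12 = 977.083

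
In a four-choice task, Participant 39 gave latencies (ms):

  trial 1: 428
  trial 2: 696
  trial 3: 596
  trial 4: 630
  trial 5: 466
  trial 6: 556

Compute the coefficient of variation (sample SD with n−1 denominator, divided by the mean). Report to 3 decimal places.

0.180

n = 6, Σ = 3372, M = 562.0000
Σ(x−M)² = 50944.000; s = √(50944.000/5) = 100.9396
CV = 100.9396 / 562.0000 = 0.17961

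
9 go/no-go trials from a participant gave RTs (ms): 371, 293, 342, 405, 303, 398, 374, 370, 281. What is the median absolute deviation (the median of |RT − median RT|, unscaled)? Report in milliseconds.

Sorted: 281, 293, 303, 342, 370, 371, 374, 398, 405 → median = 370
|x − 370|: 1, 77, 28, 35, 67, 28, 4, 0, 89
Sorted deviations: 0, 1, 4, 28, 28, 35, 67, 77, 89 → MAD = 28

28 ms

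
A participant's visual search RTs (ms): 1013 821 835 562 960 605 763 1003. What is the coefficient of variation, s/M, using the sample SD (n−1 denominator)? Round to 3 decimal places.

0.209

n = 8, Σ = 6562, M = 820.2500
Σ(x−M)² = 206601.500; s = √(206601.500/7) = 171.7978
CV = 171.7978 / 820.2500 = 0.20945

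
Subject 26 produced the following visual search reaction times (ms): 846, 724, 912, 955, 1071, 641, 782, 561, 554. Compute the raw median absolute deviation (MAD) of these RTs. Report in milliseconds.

Sorted: 554, 561, 641, 724, 782, 846, 912, 955, 1071 → median = 782
|x − 782|: 64, 58, 130, 173, 289, 141, 0, 221, 228
Sorted deviations: 0, 58, 64, 130, 141, 173, 221, 228, 289 → MAD = 141

141 ms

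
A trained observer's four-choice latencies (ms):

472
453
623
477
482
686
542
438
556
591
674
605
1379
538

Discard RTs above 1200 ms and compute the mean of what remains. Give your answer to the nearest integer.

549 ms

Excluded: 1379
Retained (n=13): Σ = 7137
Mean = 7137/13 = 549.0000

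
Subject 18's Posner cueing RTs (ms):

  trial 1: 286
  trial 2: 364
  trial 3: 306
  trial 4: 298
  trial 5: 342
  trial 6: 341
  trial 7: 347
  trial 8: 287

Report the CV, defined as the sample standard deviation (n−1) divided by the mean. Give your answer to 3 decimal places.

n = 8, Σ = 2571, M = 321.3750
Σ(x−M)² = 6499.875; s = √(6499.875/7) = 30.4722
CV = 30.4722 / 321.3750 = 0.09482

0.095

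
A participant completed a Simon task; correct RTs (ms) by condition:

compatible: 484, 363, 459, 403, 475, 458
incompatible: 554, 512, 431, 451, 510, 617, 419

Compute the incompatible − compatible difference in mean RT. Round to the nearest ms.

M(compatible) = 2642/6 = 440.333
M(incompatible) = 3494/7 = 499.143
Difference = 499.143 − 440.333 = 58.810 ms

59 ms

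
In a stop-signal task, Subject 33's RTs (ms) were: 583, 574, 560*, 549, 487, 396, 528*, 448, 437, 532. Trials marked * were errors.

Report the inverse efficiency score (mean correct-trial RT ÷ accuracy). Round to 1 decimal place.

625.9 ms

Correct trials (n=8): 583, 574, 549, 487, 396, 448, 437, 532
Mean correct RT = 4006/8 = 500.7500 ms
Proportion correct = 8/10
IES = 500.7500 / (8/10) = 625.938 ms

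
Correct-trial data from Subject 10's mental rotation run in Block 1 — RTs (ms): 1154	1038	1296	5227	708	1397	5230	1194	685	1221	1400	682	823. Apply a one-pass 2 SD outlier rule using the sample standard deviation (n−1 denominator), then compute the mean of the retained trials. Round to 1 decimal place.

1054.4 ms

n = 13, ΣRT = 22055, M = 1696.538
Σ(x−M)² = 30287077.23; s = √(30287077.23/12) = 1588.686
Cutoffs: 1696.538 ± 2·1588.686 → [-1480.8, 4873.9]
Outside: 5227, 5230 → excluded.
Retained (n=11): Σ = 11598, mean = 11598/11 = 1054.364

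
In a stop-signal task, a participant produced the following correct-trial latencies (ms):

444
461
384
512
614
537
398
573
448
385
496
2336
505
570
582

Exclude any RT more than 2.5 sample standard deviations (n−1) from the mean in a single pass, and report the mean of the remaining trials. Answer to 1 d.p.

493.5 ms

n = 15, ΣRT = 9245, M = 616.333
Σ(x−M)² = 3243843.33; s = √(3243843.33/14) = 481.355
Cutoffs: 616.333 ± 2.5·481.355 → [-587.1, 1819.7]
Outside: 2336 → excluded.
Retained (n=14): Σ = 6909, mean = 6909/14 = 493.500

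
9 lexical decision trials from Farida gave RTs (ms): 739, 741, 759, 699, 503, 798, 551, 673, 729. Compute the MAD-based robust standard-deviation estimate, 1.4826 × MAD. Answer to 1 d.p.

Sorted: 503, 551, 673, 699, 729, 739, 741, 759, 798 → median = 729
|x − 729| sorted: 0, 10, 12, 30, 30, 56, 69, 178, 226 → MAD = 30
Robust SD ≈ 1.4826 × 30 = 44.478

44.5 ms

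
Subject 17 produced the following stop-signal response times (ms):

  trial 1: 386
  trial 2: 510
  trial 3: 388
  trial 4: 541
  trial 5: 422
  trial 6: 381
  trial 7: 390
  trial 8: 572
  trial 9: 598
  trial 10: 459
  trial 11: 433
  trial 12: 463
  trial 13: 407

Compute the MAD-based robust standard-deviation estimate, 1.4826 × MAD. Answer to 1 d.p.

Sorted: 381, 386, 388, 390, 407, 422, 433, 459, 463, 510, 541, 572, 598 → median = 433
|x − 433| sorted: 0, 11, 26, 26, 30, 43, 45, 47, 52, 77, 108, 139, 165 → MAD = 45
Robust SD ≈ 1.4826 × 45 = 66.717

66.7 ms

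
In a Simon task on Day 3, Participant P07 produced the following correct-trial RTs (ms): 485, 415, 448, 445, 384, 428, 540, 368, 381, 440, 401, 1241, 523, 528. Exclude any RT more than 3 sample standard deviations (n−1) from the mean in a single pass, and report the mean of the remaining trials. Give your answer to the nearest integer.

445 ms

n = 14, ΣRT = 7027, M = 501.929
Σ(x−M)² = 628746.93; s = √(628746.93/13) = 219.921
Cutoffs: 501.929 ± 3·219.921 → [-157.8, 1161.7]
Outside: 1241 → excluded.
Retained (n=13): Σ = 5786, mean = 5786/13 = 445.077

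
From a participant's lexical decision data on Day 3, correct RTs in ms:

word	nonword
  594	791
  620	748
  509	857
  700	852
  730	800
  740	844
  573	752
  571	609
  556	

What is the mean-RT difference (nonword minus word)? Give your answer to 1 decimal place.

M(word) = 5593/9 = 621.444
M(nonword) = 6253/8 = 781.625
Difference = 781.625 − 621.444 = 160.181 ms

160.2 ms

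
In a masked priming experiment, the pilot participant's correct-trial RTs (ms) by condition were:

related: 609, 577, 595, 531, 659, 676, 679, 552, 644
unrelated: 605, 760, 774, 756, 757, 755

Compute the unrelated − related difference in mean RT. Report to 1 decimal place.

120.9 ms

M(related) = 5522/9 = 613.556
M(unrelated) = 4407/6 = 734.500
Difference = 734.500 − 613.556 = 120.944 ms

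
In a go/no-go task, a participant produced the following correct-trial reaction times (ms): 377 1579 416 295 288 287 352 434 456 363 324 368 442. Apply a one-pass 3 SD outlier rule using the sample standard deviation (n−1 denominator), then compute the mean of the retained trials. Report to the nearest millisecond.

367 ms

n = 13, ΣRT = 5981, M = 460.077
Σ(x−M)² = 1396772.92; s = √(1396772.92/12) = 341.171
Cutoffs: 460.077 ± 3·341.171 → [-563.4, 1483.6]
Outside: 1579 → excluded.
Retained (n=12): Σ = 4402, mean = 4402/12 = 366.833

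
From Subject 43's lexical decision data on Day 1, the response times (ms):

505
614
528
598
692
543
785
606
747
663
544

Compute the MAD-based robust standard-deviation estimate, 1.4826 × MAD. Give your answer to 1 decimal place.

Sorted: 505, 528, 543, 544, 598, 606, 614, 663, 692, 747, 785 → median = 606
|x − 606| sorted: 0, 8, 8, 57, 62, 63, 78, 86, 101, 141, 179 → MAD = 63
Robust SD ≈ 1.4826 × 63 = 93.404

93.4 ms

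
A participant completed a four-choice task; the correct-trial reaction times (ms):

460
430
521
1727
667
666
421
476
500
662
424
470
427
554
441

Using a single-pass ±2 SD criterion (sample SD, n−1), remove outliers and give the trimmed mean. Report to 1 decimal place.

508.5 ms

n = 15, ΣRT = 8846, M = 589.733
Σ(x−M)² = 1498596.93; s = √(1498596.93/14) = 327.174
Cutoffs: 589.733 ± 2·327.174 → [-64.6, 1244.1]
Outside: 1727 → excluded.
Retained (n=14): Σ = 7119, mean = 7119/14 = 508.500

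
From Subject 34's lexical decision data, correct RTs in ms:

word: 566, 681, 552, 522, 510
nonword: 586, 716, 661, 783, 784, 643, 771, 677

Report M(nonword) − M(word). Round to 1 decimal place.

M(word) = 2831/5 = 566.200
M(nonword) = 5621/8 = 702.625
Difference = 702.625 − 566.200 = 136.425 ms

136.4 ms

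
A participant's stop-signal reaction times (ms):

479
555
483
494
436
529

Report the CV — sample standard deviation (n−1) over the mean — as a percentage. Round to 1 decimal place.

8.4%

n = 6, Σ = 2976, M = 496.0000
Σ(x−M)² = 8632.000; s = √(8632.000/5) = 41.5500
CV = 41.5500 / 496.0000 = 0.08377 = 8.377%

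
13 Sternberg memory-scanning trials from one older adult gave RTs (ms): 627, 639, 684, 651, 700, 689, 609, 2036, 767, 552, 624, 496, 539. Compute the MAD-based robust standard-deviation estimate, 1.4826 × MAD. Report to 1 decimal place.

Sorted: 496, 539, 552, 609, 624, 627, 639, 651, 684, 689, 700, 767, 2036 → median = 639
|x − 639| sorted: 0, 12, 12, 15, 30, 45, 50, 61, 87, 100, 128, 143, 1397 → MAD = 50
Robust SD ≈ 1.4826 × 50 = 74.130

74.1 ms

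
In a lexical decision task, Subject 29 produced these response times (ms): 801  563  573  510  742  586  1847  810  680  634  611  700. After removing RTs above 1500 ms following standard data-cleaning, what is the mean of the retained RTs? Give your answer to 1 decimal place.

655.5 ms

Excluded: 1847
Retained (n=11): Σ = 7210
Mean = 7210/11 = 655.4545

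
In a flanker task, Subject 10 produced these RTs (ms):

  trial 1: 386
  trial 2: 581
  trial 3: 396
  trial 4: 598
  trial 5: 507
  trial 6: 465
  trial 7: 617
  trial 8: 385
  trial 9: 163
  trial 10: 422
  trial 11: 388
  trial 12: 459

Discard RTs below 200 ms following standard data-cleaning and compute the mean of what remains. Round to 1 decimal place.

473.1 ms

Excluded: 163
Retained (n=11): Σ = 5204
Mean = 5204/11 = 473.0909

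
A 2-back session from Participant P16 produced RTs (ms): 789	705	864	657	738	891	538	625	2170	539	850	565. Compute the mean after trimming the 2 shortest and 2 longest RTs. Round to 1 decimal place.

Sorted: 538, 539, 565, 625, 657, 705, 738, 789, 850, 864, 891, 2170
Drop lowest 2 (538, 539) and highest 2 (891, 2170)
Remaining (n=8): Σ = 5793, mean = 5793/8 = 724.125

724.1 ms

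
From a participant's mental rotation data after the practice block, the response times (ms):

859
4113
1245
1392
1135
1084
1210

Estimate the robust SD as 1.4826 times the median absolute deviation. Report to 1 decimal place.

186.8 ms

Sorted: 859, 1084, 1135, 1210, 1245, 1392, 4113 → median = 1210
|x − 1210| sorted: 0, 35, 75, 126, 182, 351, 2903 → MAD = 126
Robust SD ≈ 1.4826 × 126 = 186.808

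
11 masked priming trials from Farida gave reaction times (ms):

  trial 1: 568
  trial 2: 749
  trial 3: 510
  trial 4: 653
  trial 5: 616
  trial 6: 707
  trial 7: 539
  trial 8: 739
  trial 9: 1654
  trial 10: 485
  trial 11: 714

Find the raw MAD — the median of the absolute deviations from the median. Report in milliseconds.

Sorted: 485, 510, 539, 568, 616, 653, 707, 714, 739, 749, 1654 → median = 653
|x − 653|: 85, 96, 143, 0, 37, 54, 114, 86, 1001, 168, 61
Sorted deviations: 0, 37, 54, 61, 85, 86, 96, 114, 143, 168, 1001 → MAD = 86

86 ms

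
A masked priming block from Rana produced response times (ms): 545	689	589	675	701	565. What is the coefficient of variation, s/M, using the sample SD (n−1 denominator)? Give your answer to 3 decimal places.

0.110

n = 6, Σ = 3764, M = 627.3333
Σ(x−M)² = 23635.333; s = √(23635.333/5) = 68.7537
CV = 68.7537 / 627.3333 = 0.10960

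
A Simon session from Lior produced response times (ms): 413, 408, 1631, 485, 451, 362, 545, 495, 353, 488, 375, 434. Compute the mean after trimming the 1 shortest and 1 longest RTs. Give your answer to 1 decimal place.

Sorted: 353, 362, 375, 408, 413, 434, 451, 485, 488, 495, 545, 1631
Drop lowest 1 (353) and highest 1 (1631)
Remaining (n=10): Σ = 4456, mean = 4456/10 = 445.600

445.6 ms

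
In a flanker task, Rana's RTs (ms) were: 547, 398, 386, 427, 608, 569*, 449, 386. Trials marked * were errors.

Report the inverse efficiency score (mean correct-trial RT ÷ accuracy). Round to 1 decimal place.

522.6 ms

Correct trials (n=7): 547, 398, 386, 427, 608, 449, 386
Mean correct RT = 3201/7 = 457.2857 ms
Proportion correct = 7/8
IES = 457.2857 / (7/8) = 522.612 ms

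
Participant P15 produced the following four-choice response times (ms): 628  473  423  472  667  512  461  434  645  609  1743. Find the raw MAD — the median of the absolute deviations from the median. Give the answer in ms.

89 ms

Sorted: 423, 434, 461, 472, 473, 512, 609, 628, 645, 667, 1743 → median = 512
|x − 512|: 116, 39, 89, 40, 155, 0, 51, 78, 133, 97, 1231
Sorted deviations: 0, 39, 40, 51, 78, 89, 97, 116, 133, 155, 1231 → MAD = 89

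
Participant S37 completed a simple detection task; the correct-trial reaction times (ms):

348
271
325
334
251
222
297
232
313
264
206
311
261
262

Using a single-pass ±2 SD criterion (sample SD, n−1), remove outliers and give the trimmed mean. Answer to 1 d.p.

278.4 ms

n = 14, ΣRT = 3897, M = 278.357
Σ(x−M)² = 24873.21; s = √(24873.21/13) = 43.742
Cutoffs: 278.357 ± 2·43.742 → [190.9, 365.8]
No RTs fall outside the cutoffs; all 14 retained. Mean = 3897/14 = 278.357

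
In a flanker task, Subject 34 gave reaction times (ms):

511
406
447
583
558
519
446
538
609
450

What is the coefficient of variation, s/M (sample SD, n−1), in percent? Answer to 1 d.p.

n = 10, Σ = 5067, M = 506.7000
Σ(x−M)² = 40672.100; s = √(40672.100/9) = 67.2244
CV = 67.2244 / 506.7000 = 0.13267 = 13.267%

13.3%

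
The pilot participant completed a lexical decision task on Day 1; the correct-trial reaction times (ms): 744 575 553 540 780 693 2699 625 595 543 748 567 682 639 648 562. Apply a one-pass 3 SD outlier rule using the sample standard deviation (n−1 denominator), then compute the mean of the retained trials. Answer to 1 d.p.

632.9 ms

n = 16, ΣRT = 12193, M = 762.062
Σ(x−M)² = 4092676.94; s = √(4092676.94/15) = 522.346
Cutoffs: 762.062 ± 3·522.346 → [-805.0, 2329.1]
Outside: 2699 → excluded.
Retained (n=15): Σ = 9494, mean = 9494/15 = 632.933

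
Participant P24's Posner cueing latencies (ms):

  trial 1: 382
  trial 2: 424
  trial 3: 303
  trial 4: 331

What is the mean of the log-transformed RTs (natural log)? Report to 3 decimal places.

5.878

ln(RT): 5.9454, 6.0497, 5.7137, 5.8021
Σ ln(RT) = 23.5110
Mean = 23.5110/4 = 5.87775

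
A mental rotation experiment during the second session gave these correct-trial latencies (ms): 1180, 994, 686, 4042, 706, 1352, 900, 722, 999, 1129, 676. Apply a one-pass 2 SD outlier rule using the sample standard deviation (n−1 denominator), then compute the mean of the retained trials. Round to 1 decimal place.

934.4 ms

n = 11, ΣRT = 13386, M = 1216.909
Σ(x−M)² = 9286492.91; s = √(9286492.91/10) = 963.665
Cutoffs: 1216.909 ± 2·963.665 → [-710.4, 3144.2]
Outside: 4042 → excluded.
Retained (n=10): Σ = 9344, mean = 9344/10 = 934.400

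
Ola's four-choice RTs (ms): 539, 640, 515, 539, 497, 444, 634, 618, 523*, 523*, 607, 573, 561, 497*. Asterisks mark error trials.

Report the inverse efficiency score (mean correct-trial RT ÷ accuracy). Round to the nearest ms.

Correct trials (n=11): 539, 640, 515, 539, 497, 444, 634, 618, 607, 573, 561
Mean correct RT = 6167/11 = 560.6364 ms
Proportion correct = 11/14
IES = 560.6364 / (11/14) = 713.537 ms

714 ms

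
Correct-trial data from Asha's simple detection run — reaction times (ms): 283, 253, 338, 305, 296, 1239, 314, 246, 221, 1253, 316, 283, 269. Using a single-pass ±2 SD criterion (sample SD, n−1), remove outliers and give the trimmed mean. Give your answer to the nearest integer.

n = 13, ΣRT = 5616, M = 432.000
Σ(x−M)² = 1578260.00; s = √(1578260.00/12) = 362.659
Cutoffs: 432.000 ± 2·362.659 → [-293.3, 1157.3]
Outside: 1239, 1253 → excluded.
Retained (n=11): Σ = 3124, mean = 3124/11 = 284.000

284 ms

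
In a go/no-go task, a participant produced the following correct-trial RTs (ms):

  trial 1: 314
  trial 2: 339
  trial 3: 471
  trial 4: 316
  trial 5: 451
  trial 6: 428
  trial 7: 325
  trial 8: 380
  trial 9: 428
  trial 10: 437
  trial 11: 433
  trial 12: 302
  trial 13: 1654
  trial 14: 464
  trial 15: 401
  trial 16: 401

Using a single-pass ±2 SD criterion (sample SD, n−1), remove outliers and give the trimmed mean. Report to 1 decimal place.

n = 16, ΣRT = 7544, M = 471.500
Σ(x−M)² = 1540288.00; s = √(1540288.00/15) = 320.446
Cutoffs: 471.500 ± 2·320.446 → [-169.4, 1112.4]
Outside: 1654 → excluded.
Retained (n=15): Σ = 5890, mean = 5890/15 = 392.667

392.7 ms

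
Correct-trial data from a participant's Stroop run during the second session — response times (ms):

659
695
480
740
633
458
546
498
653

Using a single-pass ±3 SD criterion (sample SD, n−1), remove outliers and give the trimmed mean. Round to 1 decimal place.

n = 9, ΣRT = 5362, M = 595.778
Σ(x−M)² = 83727.56; s = √(83727.56/8) = 102.303
Cutoffs: 595.778 ± 3·102.303 → [288.9, 902.7]
No RTs fall outside the cutoffs; all 9 retained. Mean = 5362/9 = 595.778

595.8 ms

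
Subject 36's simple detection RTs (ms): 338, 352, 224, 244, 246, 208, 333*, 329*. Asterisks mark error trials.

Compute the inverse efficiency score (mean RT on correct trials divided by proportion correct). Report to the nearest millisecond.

Correct trials (n=6): 338, 352, 224, 244, 246, 208
Mean correct RT = 1612/6 = 268.6667 ms
Proportion correct = 6/8
IES = 268.6667 / (6/8) = 358.222 ms

358 ms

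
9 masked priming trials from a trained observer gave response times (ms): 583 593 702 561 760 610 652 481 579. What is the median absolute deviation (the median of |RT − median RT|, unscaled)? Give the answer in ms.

Sorted: 481, 561, 579, 583, 593, 610, 652, 702, 760 → median = 593
|x − 593|: 10, 0, 109, 32, 167, 17, 59, 112, 14
Sorted deviations: 0, 10, 14, 17, 32, 59, 109, 112, 167 → MAD = 32

32 ms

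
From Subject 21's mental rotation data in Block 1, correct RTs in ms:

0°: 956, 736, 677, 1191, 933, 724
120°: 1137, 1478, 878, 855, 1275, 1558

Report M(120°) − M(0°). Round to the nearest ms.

M(0°) = 5217/6 = 869.500
M(120°) = 7181/6 = 1196.833
Difference = 1196.833 − 869.500 = 327.333 ms

327 ms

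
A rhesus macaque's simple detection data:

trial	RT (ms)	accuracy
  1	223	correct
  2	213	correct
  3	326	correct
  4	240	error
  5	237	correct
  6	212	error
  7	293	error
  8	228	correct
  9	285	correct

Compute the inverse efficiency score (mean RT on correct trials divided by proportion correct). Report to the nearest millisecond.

378 ms

Correct trials (n=6): 223, 213, 326, 237, 228, 285
Mean correct RT = 1512/6 = 252.0000 ms
Proportion correct = 6/9
IES = 252.0000 / (6/9) = 378.000 ms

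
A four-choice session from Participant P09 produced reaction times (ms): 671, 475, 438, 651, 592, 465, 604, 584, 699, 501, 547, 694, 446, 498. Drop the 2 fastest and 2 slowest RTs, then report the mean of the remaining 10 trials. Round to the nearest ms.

559 ms

Sorted: 438, 446, 465, 475, 498, 501, 547, 584, 592, 604, 651, 671, 694, 699
Drop lowest 2 (438, 446) and highest 2 (694, 699)
Remaining (n=10): Σ = 5588, mean = 5588/10 = 558.800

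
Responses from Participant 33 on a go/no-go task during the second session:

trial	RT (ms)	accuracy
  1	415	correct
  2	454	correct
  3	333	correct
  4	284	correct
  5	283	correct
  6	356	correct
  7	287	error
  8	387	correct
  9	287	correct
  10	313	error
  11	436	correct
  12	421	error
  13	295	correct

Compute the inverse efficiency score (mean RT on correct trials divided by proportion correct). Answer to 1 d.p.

Correct trials (n=10): 415, 454, 333, 284, 283, 356, 387, 287, 436, 295
Mean correct RT = 3530/10 = 353.0000 ms
Proportion correct = 10/13
IES = 353.0000 / (10/13) = 458.900 ms

458.9 ms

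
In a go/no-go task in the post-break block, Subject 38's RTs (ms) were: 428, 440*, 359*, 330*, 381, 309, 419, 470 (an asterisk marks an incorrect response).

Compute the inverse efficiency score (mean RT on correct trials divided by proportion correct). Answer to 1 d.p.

Correct trials (n=5): 428, 381, 309, 419, 470
Mean correct RT = 2007/5 = 401.4000 ms
Proportion correct = 5/8
IES = 401.4000 / (5/8) = 642.240 ms

642.2 ms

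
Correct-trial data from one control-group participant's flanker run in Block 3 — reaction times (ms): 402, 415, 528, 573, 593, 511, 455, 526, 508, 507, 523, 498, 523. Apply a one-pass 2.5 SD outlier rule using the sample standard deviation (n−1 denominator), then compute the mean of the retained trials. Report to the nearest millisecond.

505 ms

n = 13, ΣRT = 6562, M = 504.769
Σ(x−M)² = 35292.31; s = √(35292.31/12) = 54.231
Cutoffs: 504.769 ± 2.5·54.231 → [369.2, 640.3]
No RTs fall outside the cutoffs; all 13 retained. Mean = 6562/13 = 504.769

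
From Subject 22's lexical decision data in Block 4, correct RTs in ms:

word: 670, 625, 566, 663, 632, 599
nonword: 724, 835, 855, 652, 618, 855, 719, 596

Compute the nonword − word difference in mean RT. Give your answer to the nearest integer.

M(word) = 3755/6 = 625.833
M(nonword) = 5854/8 = 731.750
Difference = 731.750 − 625.833 = 105.917 ms

106 ms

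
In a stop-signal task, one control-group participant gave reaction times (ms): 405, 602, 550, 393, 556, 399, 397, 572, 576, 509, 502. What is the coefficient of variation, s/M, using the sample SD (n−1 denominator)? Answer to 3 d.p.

n = 11, Σ = 5461, M = 496.4545
Σ(x−M)² = 68230.727; s = √(68230.727/10) = 82.6019
CV = 82.6019 / 496.4545 = 0.16638

0.166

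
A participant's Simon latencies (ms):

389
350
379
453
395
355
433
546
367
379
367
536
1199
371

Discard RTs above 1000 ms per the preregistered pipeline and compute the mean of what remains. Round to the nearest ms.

409 ms

Excluded: 1199
Retained (n=13): Σ = 5320
Mean = 5320/13 = 409.2308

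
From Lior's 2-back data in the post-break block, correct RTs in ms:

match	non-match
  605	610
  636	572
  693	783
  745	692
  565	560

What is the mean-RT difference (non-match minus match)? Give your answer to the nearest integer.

-5 ms

M(match) = 3244/5 = 648.800
M(non-match) = 3217/5 = 643.400
Difference = 643.400 − 648.800 = -5.400 ms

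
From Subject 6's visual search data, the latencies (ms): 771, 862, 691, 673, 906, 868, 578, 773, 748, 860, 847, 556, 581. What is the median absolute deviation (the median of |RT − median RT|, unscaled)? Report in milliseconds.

91 ms

Sorted: 556, 578, 581, 673, 691, 748, 771, 773, 847, 860, 862, 868, 906 → median = 771
|x − 771|: 0, 91, 80, 98, 135, 97, 193, 2, 23, 89, 76, 215, 190
Sorted deviations: 0, 2, 23, 76, 80, 89, 91, 97, 98, 135, 190, 193, 215 → MAD = 91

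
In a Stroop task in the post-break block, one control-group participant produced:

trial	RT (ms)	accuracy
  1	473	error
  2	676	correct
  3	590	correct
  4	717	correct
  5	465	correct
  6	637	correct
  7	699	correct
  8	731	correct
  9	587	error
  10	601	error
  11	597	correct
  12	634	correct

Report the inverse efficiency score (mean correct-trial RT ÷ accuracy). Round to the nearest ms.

Correct trials (n=9): 676, 590, 717, 465, 637, 699, 731, 597, 634
Mean correct RT = 5746/9 = 638.4444 ms
Proportion correct = 9/12
IES = 638.4444 / (9/12) = 851.259 ms

851 ms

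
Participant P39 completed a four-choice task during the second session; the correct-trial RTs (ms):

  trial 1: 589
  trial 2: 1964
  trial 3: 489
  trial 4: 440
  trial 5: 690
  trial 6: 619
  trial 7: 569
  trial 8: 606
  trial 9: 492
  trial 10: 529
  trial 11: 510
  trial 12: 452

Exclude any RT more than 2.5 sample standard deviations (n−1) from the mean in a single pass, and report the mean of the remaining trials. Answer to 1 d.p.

n = 12, ΣRT = 7949, M = 662.417
Σ(x−M)² = 1907954.92; s = √(1907954.92/11) = 416.474
Cutoffs: 662.417 ± 2.5·416.474 → [-378.8, 1703.6]
Outside: 1964 → excluded.
Retained (n=11): Σ = 5985, mean = 5985/11 = 544.091

544.1 ms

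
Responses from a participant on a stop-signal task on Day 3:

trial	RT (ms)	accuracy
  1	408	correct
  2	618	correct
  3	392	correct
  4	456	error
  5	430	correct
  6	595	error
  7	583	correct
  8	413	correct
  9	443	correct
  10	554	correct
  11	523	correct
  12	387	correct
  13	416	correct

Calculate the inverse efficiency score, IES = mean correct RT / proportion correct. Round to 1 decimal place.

555.1 ms

Correct trials (n=11): 408, 618, 392, 430, 583, 413, 443, 554, 523, 387, 416
Mean correct RT = 5167/11 = 469.7273 ms
Proportion correct = 11/13
IES = 469.7273 / (11/13) = 555.132 ms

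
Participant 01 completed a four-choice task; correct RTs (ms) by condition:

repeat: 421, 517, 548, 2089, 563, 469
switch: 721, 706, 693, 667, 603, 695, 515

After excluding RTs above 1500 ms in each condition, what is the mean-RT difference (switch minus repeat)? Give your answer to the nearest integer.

repeat: exclude 2089
M(repeat) = 2518/5 = 503.600
M(switch) = 4600/7 = 657.143
Difference = 657.143 − 503.600 = 153.543 ms

154 ms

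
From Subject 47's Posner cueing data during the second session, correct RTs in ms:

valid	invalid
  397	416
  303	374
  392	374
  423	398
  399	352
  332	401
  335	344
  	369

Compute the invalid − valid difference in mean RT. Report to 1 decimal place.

9.8 ms

M(valid) = 2581/7 = 368.714
M(invalid) = 3028/8 = 378.500
Difference = 378.500 − 368.714 = 9.786 ms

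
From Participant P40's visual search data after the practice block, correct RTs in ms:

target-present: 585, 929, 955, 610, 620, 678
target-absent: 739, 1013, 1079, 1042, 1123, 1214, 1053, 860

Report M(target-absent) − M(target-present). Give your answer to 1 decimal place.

M(target-present) = 4377/6 = 729.500
M(target-absent) = 8123/8 = 1015.375
Difference = 1015.375 − 729.500 = 285.875 ms

285.9 ms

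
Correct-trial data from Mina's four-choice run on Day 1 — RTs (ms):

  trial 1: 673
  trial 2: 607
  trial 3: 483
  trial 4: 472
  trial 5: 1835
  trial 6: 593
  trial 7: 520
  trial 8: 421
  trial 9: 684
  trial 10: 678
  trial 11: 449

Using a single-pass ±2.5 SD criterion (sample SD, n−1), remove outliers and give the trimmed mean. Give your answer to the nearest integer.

n = 11, ΣRT = 7415, M = 674.091
Σ(x−M)² = 1574722.91; s = √(1574722.91/10) = 396.828
Cutoffs: 674.091 ± 2.5·396.828 → [-318.0, 1666.2]
Outside: 1835 → excluded.
Retained (n=10): Σ = 5580, mean = 5580/10 = 558.000

558 ms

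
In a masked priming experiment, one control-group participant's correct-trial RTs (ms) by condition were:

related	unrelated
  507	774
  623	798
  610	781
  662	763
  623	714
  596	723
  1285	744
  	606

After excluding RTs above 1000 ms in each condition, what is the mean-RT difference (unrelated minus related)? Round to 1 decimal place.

134.4 ms

related: exclude 1285
M(related) = 3621/6 = 603.500
M(unrelated) = 5903/8 = 737.875
Difference = 737.875 − 603.500 = 134.375 ms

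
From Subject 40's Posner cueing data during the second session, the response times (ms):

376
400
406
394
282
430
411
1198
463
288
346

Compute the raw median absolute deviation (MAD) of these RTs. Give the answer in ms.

30 ms

Sorted: 282, 288, 346, 376, 394, 400, 406, 411, 430, 463, 1198 → median = 400
|x − 400|: 24, 0, 6, 6, 118, 30, 11, 798, 63, 112, 54
Sorted deviations: 0, 6, 6, 11, 24, 30, 54, 63, 112, 118, 798 → MAD = 30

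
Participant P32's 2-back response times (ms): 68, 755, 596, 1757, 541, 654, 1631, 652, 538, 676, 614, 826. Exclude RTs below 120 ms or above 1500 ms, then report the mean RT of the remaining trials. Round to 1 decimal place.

650.2 ms

Excluded: 68, 1631, 1757
Retained (n=9): Σ = 5852
Mean = 5852/9 = 650.2222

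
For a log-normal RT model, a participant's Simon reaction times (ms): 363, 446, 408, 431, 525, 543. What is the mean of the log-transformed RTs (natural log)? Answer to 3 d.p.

6.105

ln(RT): 5.8944, 6.1003, 6.0113, 6.0661, 6.2634, 6.2971
Σ ln(RT) = 36.6326
Mean = 36.6326/6 = 6.10543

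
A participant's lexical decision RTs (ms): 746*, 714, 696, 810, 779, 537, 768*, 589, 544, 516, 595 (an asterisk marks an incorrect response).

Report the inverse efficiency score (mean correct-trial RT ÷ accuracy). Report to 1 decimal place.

Correct trials (n=9): 714, 696, 810, 779, 537, 589, 544, 516, 595
Mean correct RT = 5780/9 = 642.2222 ms
Proportion correct = 9/11
IES = 642.2222 / (9/11) = 784.938 ms

784.9 ms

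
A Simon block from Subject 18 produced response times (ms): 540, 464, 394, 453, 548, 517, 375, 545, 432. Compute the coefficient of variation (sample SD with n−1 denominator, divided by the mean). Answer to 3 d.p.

n = 9, Σ = 4268, M = 474.2222
Σ(x−M)² = 35227.556; s = √(35227.556/8) = 66.3585
CV = 66.3585 / 474.2222 = 0.13993

0.140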